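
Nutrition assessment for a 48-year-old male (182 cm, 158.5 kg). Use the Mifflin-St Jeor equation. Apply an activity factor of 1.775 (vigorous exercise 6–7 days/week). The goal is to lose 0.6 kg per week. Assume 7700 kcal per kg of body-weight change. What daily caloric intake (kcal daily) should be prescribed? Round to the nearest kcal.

3755 kcal daily

Mifflin-St Jeor (male): BMR = 10(158.5) + 6.25(182) − 5(48) + 5 = 1585 + 1137.5 − 240 + 5 = 2487.5 kcal/day.
TEE = 2487.5 × 1.775 = 4415.3125 kcal/day.
Required daily deficit = 0.6 × 7700 ÷ 7 = 660 kcal/day.
Target intake = 4415.3125 − 660 = 3755.3125 kcal/day.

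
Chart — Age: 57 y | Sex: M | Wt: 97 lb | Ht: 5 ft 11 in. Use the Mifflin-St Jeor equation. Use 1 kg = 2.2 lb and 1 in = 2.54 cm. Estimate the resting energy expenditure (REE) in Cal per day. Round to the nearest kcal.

Convert to metric: weight = 97 ÷ 2.2 = 44.0909 kg; height = (5×12 + 11) × 2.54 = 71 × 2.54 = 180.34 cm.
Mifflin-St Jeor (male): BMR = 10(44.0909) + 6.25(180.34) − 5(57) + 5 = 440.9091 + 1127.125 − 285 + 5 = 1288.0341 kcal/day.

1288 Cal per day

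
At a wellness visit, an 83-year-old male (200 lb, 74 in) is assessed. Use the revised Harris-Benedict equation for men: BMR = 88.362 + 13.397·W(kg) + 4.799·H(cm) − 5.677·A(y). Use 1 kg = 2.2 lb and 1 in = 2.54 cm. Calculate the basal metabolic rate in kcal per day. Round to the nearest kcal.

1737 kcal per day

Convert to metric: weight = 200 ÷ 2.2 = 90.9091 kg; height = 74 × 2.54 = 187.96 cm.
Harris-Benedict: BMR = 88.362 + 13.397(90.9091) + 4.799(187.96) − 5.677(83) = 1737.1001 kcal/day.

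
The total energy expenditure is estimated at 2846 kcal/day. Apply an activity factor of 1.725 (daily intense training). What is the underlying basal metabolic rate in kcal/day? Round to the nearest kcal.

1650 kcal/day

BMR = TEE ÷ activity factor = 2846 ÷ 1.725 = 1649.8551 kcal/day.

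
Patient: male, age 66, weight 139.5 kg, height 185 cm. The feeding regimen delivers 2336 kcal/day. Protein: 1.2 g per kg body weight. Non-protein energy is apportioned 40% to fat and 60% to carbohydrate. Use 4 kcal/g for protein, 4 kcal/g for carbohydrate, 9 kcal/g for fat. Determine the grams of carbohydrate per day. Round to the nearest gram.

Protein = 1.2 × 139.5 = 167.4 g → 167.4 × 4 = 669.6 kcal.
Non-protein calories = 2336 − 669.6 = 1666.4 kcal.
Fat: 40% × 1666.4 = 666.56 kcal; carbohydrate: 999.84 kcal.
Carbohydrate: 999.84 kcal ÷ 4 kcal/g = 249.96 g.

250 g/day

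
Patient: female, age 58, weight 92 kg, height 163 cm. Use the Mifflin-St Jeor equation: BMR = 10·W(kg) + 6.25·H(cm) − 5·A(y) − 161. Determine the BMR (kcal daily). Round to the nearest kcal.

1488 kcal daily

Mifflin-St Jeor (female): BMR = 10(92) + 6.25(163) − 5(58) − 161 = 920 + 1018.75 − 290 − 161 = 1487.75 kcal/day.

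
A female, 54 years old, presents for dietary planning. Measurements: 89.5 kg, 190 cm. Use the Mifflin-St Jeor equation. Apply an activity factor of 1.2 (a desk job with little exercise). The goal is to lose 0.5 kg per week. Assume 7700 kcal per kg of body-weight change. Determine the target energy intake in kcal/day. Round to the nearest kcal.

1432 kcal/day

Mifflin-St Jeor (female): BMR = 10(89.5) + 6.25(190) − 5(54) − 161 = 895 + 1187.5 − 270 − 161 = 1651.5 kcal/day.
TEE = 1651.5 × 1.2 = 1981.8 kcal/day.
Required daily deficit = 0.5 × 7700 ÷ 7 = 550 kcal/day.
Target intake = 1981.8 − 550 = 1431.8 kcal/day.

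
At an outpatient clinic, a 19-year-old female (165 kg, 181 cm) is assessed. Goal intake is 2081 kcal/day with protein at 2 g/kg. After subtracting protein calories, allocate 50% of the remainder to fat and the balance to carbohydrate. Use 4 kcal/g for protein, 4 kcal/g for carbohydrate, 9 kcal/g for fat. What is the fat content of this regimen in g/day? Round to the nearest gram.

Protein = 2 × 165 = 330 g → 330 × 4 = 1320 kcal.
Non-protein calories = 2081 − 1320 = 761 kcal.
Fat: 50% × 761 = 380.5 kcal; carbohydrate: 380.5 kcal.
Fat: 380.5 kcal ÷ 9 kcal/g = 42.2778 g.

42 g/day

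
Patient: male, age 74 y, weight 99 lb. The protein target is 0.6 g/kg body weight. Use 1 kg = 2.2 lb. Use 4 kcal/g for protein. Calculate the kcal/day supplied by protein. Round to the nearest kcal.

Weight in kg = 99 ÷ 2.2 = 45 kg.
Protein = 0.6 g/kg × 45 kg = 27 g/day.
Protein energy = 27 g × 4 kcal/g = 108 kcal/day.

108 kcal/day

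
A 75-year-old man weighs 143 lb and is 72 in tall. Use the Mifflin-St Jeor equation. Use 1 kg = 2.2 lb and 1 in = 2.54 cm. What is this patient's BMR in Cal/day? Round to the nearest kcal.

1423 Cal/day

Convert to metric: weight = 143 ÷ 2.2 = 65 kg; height = 72 × 2.54 = 182.88 cm.
Mifflin-St Jeor (male): BMR = 10(65) + 6.25(182.88) − 5(75) + 5 = 650 + 1143 − 375 + 5 = 1423 kcal/day.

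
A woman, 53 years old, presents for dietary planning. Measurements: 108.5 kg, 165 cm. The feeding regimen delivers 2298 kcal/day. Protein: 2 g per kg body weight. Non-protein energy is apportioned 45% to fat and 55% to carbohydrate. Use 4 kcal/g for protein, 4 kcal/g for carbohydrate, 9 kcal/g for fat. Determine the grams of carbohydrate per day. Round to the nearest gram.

197 g/day

Protein = 2 × 108.5 = 217 g → 217 × 4 = 868 kcal.
Non-protein calories = 2298 − 868 = 1430 kcal.
Fat: 45% × 1430 = 643.5 kcal; carbohydrate: 786.5 kcal.
Carbohydrate: 786.5 kcal ÷ 4 kcal/g = 196.625 g.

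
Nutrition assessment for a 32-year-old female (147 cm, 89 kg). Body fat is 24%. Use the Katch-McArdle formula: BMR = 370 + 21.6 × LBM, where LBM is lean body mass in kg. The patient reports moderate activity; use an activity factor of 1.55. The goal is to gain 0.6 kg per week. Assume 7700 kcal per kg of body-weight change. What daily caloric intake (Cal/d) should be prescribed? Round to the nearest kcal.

LBM = 89 × (1 − 0.24) = 67.64 kg. Katch-McArdle: BMR = 370 + 21.6 × 67.64 = 1831.024 kcal/day.
TEE = 1831.024 × 1.55 = 2838.0872 kcal/day.
Required daily surplus = 0.6 × 7700 ÷ 7 = 660 kcal/day.
Target intake = 2838.0872 + 660 = 3498.0872 kcal/day.

3498 Cal/d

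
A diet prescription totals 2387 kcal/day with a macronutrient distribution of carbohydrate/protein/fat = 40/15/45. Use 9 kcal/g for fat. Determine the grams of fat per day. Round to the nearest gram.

Fat energy = 45% × 2387 = 1074.15 kcal.
At 9 kcal/g: 1074.15 ÷ 9 = 119.35 g.

119 g/day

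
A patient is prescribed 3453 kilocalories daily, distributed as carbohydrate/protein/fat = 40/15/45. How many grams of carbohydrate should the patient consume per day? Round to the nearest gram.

Carbohydrate energy = 40% × 3453 = 1381.2 kcal.
At 4 kcal/g: 1381.2 ÷ 4 = 345.3 g.

345 g/day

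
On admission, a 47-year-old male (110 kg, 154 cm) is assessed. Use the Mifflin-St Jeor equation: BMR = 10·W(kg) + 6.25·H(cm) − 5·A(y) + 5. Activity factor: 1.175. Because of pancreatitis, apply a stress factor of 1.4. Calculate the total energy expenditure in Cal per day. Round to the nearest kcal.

3014 Cal per day

Mifflin-St Jeor (male): BMR = 10(110) + 6.25(154) − 5(47) + 5 = 1100 + 962.5 − 235 + 5 = 1832.5 kcal/day.
TEE = BMR × activity factor = 1832.5 × 1.175 = 2153.1875 kcal/day.
Apply stress factor: 2153.1875 × 1.4 = 3014.4625 kcal/day.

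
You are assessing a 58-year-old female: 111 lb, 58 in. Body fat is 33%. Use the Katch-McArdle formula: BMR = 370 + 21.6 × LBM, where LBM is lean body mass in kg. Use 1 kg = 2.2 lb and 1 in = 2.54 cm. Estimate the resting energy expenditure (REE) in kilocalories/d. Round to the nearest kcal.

Convert to metric: weight = 111 ÷ 2.2 = 50.4545 kg; height = 58 × 2.54 = 147.32 cm.
LBM = 50.4545 × (1 − 0.33) = 33.8045 kg. Katch-McArdle: BMR = 370 + 21.6 × 33.8045 = 1100.1782 kcal/day.

1100 kilocalories/d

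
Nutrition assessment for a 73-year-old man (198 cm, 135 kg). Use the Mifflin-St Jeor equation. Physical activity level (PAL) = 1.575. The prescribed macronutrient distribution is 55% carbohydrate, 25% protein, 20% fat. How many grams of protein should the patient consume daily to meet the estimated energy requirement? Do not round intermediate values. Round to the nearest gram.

219 g/day

Mifflin-St Jeor (male): BMR = 10(135) + 6.25(198) − 5(73) + 5 = 1350 + 1237.5 − 365 + 5 = 2227.5 kcal/day.
TEE = 2227.5 × 1.575 = 3508.3125 kcal/day.
Protein energy = 25% × 3508.3125 = 877.0781 kcal.
Protein = 877.0781 ÷ 4 kcal/g = 219.2695 g.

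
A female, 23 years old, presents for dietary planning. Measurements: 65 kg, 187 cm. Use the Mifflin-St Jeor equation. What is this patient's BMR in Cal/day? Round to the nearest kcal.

Mifflin-St Jeor (female): BMR = 10(65) + 6.25(187) − 5(23) − 161 = 650 + 1168.75 − 115 − 161 = 1542.75 kcal/day.

1543 Cal/day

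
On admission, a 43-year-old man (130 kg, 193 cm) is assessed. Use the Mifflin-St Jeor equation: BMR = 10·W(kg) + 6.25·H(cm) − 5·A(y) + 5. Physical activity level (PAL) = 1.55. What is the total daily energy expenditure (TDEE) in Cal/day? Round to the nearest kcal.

3559 Cal/day

Mifflin-St Jeor (male): BMR = 10(130) + 6.25(193) − 5(43) + 5 = 1300 + 1206.25 − 215 + 5 = 2296.25 kcal/day.
TEE = BMR × activity factor = 2296.25 × 1.55 = 3559.1875 kcal/day.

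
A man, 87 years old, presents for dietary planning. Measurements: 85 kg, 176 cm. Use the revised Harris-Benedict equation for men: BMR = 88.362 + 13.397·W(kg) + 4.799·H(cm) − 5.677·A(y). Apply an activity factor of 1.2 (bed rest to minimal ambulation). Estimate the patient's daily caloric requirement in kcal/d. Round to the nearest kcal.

1893 kcal/d

Harris-Benedict: BMR = 88.362 + 13.397(85) + 4.799(176) − 5.677(87) = 1577.832 kcal/day.
TEE = BMR × activity factor = 1577.832 × 1.2 = 1893.3984 kcal/day.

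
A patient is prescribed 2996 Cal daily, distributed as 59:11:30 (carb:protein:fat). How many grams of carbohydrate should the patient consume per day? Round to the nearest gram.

Carbohydrate energy = 59% × 2996 = 1767.64 kcal.
At 4 kcal/g: 1767.64 ÷ 4 = 441.91 g.

442 g/day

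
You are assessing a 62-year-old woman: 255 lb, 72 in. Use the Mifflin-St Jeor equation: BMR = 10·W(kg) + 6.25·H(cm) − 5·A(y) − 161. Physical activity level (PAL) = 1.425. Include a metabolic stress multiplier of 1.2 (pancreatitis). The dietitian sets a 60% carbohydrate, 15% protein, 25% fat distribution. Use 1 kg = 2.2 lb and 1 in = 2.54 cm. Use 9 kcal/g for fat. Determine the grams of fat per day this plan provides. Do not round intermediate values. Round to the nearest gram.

Convert to metric: weight = 255 ÷ 2.2 = 115.9091 kg; height = 72 × 2.54 = 182.88 cm.
Mifflin-St Jeor (female): BMR = 10(115.9091) + 6.25(182.88) − 5(62) − 161 = 1159.0909 + 1143 − 310 − 161 = 1831.0909 kcal/day.
TEE = 1831.0909 × 1.425 = 2609.3045 kcal/day.
With stress factor 1.2: 2609.3045 × 1.2 = 3131.1655 kcal/day.
Fat energy = 25% × 3131.1655 = 782.7914 kcal.
Fat = 782.7914 ÷ 9 kcal/g = 86.9768 g.

87 g/day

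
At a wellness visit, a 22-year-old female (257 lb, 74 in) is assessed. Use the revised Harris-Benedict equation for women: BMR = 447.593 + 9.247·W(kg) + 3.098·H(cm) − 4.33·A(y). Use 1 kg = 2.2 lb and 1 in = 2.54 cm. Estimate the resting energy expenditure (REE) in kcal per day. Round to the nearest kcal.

2015 kcal per day

Convert to metric: weight = 257 ÷ 2.2 = 116.8182 kg; height = 74 × 2.54 = 187.96 cm.
Harris-Benedict: BMR = 447.593 + 9.247(116.8182) + 3.098(187.96) − 4.33(22) = 2014.8508 kcal/day.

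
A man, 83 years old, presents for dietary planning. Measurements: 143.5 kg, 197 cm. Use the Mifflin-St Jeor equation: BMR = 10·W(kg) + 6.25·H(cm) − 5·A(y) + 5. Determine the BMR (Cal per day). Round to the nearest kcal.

2256 Cal per day

Mifflin-St Jeor (male): BMR = 10(143.5) + 6.25(197) − 5(83) + 5 = 1435 + 1231.25 − 415 + 5 = 2256.25 kcal/day.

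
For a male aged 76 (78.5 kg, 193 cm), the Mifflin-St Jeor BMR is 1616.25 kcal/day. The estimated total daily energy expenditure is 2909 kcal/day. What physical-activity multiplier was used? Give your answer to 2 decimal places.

Activity factor = TEE ÷ BMR = 2909 ÷ 1616.25 = 1.8.

1.80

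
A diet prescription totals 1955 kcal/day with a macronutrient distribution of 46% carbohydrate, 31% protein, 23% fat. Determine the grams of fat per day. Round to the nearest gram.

50 g/day

Fat energy = 23% × 1955 = 449.65 kcal.
At 9 kcal/g: 449.65 ÷ 9 = 49.9611 g.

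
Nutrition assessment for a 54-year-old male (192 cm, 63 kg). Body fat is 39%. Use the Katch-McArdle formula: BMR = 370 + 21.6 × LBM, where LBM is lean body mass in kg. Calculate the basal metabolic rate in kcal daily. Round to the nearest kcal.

LBM = 63 × (1 − 0.39) = 38.43 kg. Katch-McArdle: BMR = 370 + 21.6 × 38.43 = 1200.088 kcal/day.

1200 kcal daily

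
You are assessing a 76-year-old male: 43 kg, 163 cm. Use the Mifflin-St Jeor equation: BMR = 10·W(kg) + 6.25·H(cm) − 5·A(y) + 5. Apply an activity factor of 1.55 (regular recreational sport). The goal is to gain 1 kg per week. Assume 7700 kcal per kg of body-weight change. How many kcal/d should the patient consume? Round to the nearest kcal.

Mifflin-St Jeor (male): BMR = 10(43) + 6.25(163) − 5(76) + 5 = 430 + 1018.75 − 380 + 5 = 1073.75 kcal/day.
TEE = 1073.75 × 1.55 = 1664.3125 kcal/day.
Required daily surplus = 1 × 7700 ÷ 7 = 1100 kcal/day.
Target intake = 1664.3125 + 1100 = 2764.3125 kcal/day.

2764 kcal/d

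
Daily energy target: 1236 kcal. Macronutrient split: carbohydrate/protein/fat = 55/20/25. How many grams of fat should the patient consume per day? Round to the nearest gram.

34 g/day

Fat energy = 25% × 1236 = 309 kcal.
At 9 kcal/g: 309 ÷ 9 = 34.3333 g.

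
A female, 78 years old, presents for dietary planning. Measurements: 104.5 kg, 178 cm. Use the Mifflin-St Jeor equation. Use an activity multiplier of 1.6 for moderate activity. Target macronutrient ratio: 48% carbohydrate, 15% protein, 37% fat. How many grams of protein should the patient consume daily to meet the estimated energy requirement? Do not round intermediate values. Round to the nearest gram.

Mifflin-St Jeor (female): BMR = 10(104.5) + 6.25(178) − 5(78) − 161 = 1045 + 1112.5 − 390 − 161 = 1606.5 kcal/day.
TEE = 1606.5 × 1.6 = 2570.4 kcal/day.
Protein energy = 15% × 2570.4 = 385.56 kcal.
Protein = 385.56 ÷ 4 kcal/g = 96.39 g.

96 g/day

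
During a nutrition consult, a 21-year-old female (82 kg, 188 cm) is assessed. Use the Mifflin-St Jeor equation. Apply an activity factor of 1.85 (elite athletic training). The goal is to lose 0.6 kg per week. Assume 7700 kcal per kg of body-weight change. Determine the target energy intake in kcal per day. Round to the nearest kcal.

2539 kcal per day

Mifflin-St Jeor (female): BMR = 10(82) + 6.25(188) − 5(21) − 161 = 820 + 1175 − 105 − 161 = 1729 kcal/day.
TEE = 1729 × 1.85 = 3198.65 kcal/day.
Required daily deficit = 0.6 × 7700 ÷ 7 = 660 kcal/day.
Target intake = 3198.65 − 660 = 2538.65 kcal/day.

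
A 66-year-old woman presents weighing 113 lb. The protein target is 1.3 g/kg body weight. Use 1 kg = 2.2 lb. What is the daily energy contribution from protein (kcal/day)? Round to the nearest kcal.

Weight in kg = 113 ÷ 2.2 = 51.3636 kg.
Protein = 1.3 g/kg × 51.3636 kg = 66.7727 g/day.
Protein energy = 66.7727 g × 4 kcal/g = 267.0909 kcal/day.

267 kcal/day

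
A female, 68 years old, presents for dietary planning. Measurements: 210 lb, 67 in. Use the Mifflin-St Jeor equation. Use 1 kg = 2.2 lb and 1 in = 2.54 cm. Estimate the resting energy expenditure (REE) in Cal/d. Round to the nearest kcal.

1517 Cal/d

Convert to metric: weight = 210 ÷ 2.2 = 95.4545 kg; height = 67 × 2.54 = 170.18 cm.
Mifflin-St Jeor (female): BMR = 10(95.4545) + 6.25(170.18) − 5(68) − 161 = 954.5455 + 1063.625 − 340 − 161 = 1517.1705 kcal/day.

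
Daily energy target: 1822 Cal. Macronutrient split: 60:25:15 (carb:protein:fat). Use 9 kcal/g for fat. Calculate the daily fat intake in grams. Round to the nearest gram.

Fat energy = 15% × 1822 = 273.3 kcal.
At 9 kcal/g: 273.3 ÷ 9 = 30.3667 g.

30 g/day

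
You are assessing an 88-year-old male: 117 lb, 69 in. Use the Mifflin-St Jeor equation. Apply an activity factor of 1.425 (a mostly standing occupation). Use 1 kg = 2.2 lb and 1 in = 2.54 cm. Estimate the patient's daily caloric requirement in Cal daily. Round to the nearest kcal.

Convert to metric: weight = 117 ÷ 2.2 = 53.1818 kg; height = 69 × 2.54 = 175.26 cm.
Mifflin-St Jeor (male): BMR = 10(53.1818) + 6.25(175.26) − 5(88) + 5 = 531.8182 + 1095.375 − 440 + 5 = 1192.1932 kcal/day.
TEE = BMR × activity factor = 1192.1932 × 1.425 = 1698.8753 kcal/day.

1699 Cal daily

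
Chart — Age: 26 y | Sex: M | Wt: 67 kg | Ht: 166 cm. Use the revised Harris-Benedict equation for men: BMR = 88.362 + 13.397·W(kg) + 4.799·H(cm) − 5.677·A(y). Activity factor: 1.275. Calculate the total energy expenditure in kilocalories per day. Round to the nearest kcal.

2085 kilocalories per day

Harris-Benedict: BMR = 88.362 + 13.397(67) + 4.799(166) − 5.677(26) = 1634.993 kcal/day.
TEE = BMR × activity factor = 1634.993 × 1.275 = 2084.6161 kcal/day.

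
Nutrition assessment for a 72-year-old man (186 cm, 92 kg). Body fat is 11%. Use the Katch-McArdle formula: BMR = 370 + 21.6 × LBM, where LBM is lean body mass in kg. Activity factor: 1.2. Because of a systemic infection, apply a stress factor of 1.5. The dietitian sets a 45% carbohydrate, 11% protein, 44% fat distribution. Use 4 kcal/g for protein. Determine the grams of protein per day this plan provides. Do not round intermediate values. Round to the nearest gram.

LBM = 92 × (1 − 0.11) = 81.88 kg. Katch-McArdle: BMR = 370 + 21.6 × 81.88 = 2138.608 kcal/day.
TEE = 2138.608 × 1.2 = 2566.3296 kcal/day.
With stress factor 1.5: 2566.3296 × 1.5 = 3849.4944 kcal/day.
Protein energy = 11% × 3849.4944 = 423.4444 kcal.
Protein = 423.4444 ÷ 4 kcal/g = 105.8611 g.

106 g/day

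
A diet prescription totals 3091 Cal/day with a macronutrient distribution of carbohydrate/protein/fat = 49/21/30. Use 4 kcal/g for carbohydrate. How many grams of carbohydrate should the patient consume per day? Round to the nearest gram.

Carbohydrate energy = 49% × 3091 = 1514.59 kcal.
At 4 kcal/g: 1514.59 ÷ 4 = 378.6475 g.

379 g/day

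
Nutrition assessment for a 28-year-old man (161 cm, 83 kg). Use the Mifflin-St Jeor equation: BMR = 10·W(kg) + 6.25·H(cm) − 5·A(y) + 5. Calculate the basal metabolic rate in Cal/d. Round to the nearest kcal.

Mifflin-St Jeor (male): BMR = 10(83) + 6.25(161) − 5(28) + 5 = 830 + 1006.25 − 140 + 5 = 1701.25 kcal/day.

1701 Cal/d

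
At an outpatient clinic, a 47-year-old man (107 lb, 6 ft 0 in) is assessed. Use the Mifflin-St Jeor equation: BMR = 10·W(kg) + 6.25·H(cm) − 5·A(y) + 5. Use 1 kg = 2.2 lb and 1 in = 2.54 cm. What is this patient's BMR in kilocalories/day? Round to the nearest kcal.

1399 kilocalories/day

Convert to metric: weight = 107 ÷ 2.2 = 48.6364 kg; height = (6×12 + 0) × 2.54 = 72 × 2.54 = 182.88 cm.
Mifflin-St Jeor (male): BMR = 10(48.6364) + 6.25(182.88) − 5(47) + 5 = 486.3636 + 1143 − 235 + 5 = 1399.3636 kcal/day.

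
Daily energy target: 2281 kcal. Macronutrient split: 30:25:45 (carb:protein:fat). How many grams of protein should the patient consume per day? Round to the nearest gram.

Protein energy = 25% × 2281 = 570.25 kcal.
At 4 kcal/g: 570.25 ÷ 4 = 142.5625 g.

143 g/day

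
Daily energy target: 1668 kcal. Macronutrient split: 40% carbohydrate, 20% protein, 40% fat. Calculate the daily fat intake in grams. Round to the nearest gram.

74 g/day

Fat energy = 40% × 1668 = 667.2 kcal.
At 9 kcal/g: 667.2 ÷ 9 = 74.1333 g.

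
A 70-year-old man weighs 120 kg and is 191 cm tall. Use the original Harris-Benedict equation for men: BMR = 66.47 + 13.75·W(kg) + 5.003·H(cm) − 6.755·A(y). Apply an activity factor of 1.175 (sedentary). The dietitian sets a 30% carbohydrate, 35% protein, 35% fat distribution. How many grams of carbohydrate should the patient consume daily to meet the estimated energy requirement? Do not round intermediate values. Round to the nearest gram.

Harris-Benedict: BMR = 66.47 + 13.75(120) + 5.003(191) − 6.755(70) = 2199.193 kcal/day.
TEE = 2199.193 × 1.175 = 2584.0518 kcal/day.
Carbohydrate energy = 30% × 2584.0518 = 775.2155 kcal.
Carbohydrate = 775.2155 ÷ 4 kcal/g = 193.8039 g.

194 g/day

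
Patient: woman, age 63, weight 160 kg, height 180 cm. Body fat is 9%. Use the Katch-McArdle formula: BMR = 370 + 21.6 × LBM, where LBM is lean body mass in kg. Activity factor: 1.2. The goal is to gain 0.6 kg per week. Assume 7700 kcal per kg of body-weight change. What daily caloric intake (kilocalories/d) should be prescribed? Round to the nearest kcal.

LBM = 160 × (1 − 0.09) = 145.6 kg. Katch-McArdle: BMR = 370 + 21.6 × 145.6 = 3514.96 kcal/day.
TEE = 3514.96 × 1.2 = 4217.952 kcal/day.
Required daily surplus = 0.6 × 7700 ÷ 7 = 660 kcal/day.
Target intake = 4217.952 + 660 = 4877.952 kcal/day.

4878 kilocalories/d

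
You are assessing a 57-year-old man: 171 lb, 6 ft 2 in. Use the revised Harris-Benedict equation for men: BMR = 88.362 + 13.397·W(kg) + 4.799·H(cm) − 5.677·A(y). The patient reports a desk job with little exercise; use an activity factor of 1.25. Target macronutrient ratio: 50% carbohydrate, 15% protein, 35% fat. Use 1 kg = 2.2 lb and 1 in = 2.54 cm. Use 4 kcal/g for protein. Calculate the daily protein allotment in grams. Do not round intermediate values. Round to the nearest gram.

Convert to metric: weight = 171 ÷ 2.2 = 77.7273 kg; height = (6×12 + 2) × 2.54 = 74 × 2.54 = 187.96 cm.
Harris-Benedict: BMR = 88.362 + 13.397(77.7273) + 4.799(187.96) − 5.677(57) = 1708.1053 kcal/day.
TEE = 1708.1053 × 1.25 = 2135.1316 kcal/day.
Protein energy = 15% × 2135.1316 = 320.2697 kcal.
Protein = 320.2697 ÷ 4 kcal/g = 80.0674 g.

80 g/day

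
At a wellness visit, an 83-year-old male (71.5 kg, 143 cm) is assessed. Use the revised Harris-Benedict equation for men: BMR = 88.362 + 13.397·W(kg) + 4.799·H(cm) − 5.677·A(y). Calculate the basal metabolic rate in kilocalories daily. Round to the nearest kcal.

Harris-Benedict: BMR = 88.362 + 13.397(71.5) + 4.799(143) − 5.677(83) = 1261.3135 kcal/day.

1261 kilocalories daily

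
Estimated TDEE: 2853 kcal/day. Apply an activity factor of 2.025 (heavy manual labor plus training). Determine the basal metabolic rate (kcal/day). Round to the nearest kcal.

BMR = TEE ÷ activity factor = 2853 ÷ 2.025 = 1408.8889 kcal/day.

1409 kcal/day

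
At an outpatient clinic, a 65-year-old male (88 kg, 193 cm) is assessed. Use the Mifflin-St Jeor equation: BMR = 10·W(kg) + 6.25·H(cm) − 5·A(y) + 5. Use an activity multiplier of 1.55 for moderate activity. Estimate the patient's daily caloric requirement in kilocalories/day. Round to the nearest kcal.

Mifflin-St Jeor (male): BMR = 10(88) + 6.25(193) − 5(65) + 5 = 880 + 1206.25 − 325 + 5 = 1766.25 kcal/day.
TEE = BMR × activity factor = 1766.25 × 1.55 = 2737.6875 kcal/day.

2738 kilocalories/day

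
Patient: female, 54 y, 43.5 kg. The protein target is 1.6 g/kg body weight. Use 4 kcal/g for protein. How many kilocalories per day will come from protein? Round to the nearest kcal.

278 kcal/day

Protein = 1.6 g/kg × 43.5 kg = 69.6 g/day.
Protein energy = 69.6 g × 4 kcal/g = 278.4 kcal/day.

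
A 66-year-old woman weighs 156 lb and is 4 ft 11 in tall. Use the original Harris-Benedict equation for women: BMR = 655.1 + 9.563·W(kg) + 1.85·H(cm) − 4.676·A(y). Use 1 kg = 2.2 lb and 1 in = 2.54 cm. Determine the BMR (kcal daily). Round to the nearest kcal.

Convert to metric: weight = 156 ÷ 2.2 = 70.9091 kg; height = (4×12 + 11) × 2.54 = 59 × 2.54 = 149.86 cm.
Harris-Benedict: BMR = 655.1 + 9.563(70.9091) + 1.85(149.86) − 4.676(66) = 1301.8286 kcal/day.

1302 kcal daily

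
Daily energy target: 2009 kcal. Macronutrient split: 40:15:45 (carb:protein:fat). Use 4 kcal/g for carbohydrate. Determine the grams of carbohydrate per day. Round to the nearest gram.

Carbohydrate energy = 40% × 2009 = 803.6 kcal.
At 4 kcal/g: 803.6 ÷ 4 = 200.9 g.

201 g/day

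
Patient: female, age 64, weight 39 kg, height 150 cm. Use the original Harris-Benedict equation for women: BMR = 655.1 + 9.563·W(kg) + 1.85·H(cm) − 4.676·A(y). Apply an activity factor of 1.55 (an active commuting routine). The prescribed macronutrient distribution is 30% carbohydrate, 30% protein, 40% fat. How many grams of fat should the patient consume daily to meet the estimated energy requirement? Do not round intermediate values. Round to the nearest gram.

Harris-Benedict: BMR = 655.1 + 9.563(39) + 1.85(150) − 4.676(64) = 1006.293 kcal/day.
TEE = 1006.293 × 1.55 = 1559.7542 kcal/day.
Fat energy = 40% × 1559.7542 = 623.9017 kcal.
Fat = 623.9017 ÷ 9 kcal/g = 69.3224 g.

69 g/day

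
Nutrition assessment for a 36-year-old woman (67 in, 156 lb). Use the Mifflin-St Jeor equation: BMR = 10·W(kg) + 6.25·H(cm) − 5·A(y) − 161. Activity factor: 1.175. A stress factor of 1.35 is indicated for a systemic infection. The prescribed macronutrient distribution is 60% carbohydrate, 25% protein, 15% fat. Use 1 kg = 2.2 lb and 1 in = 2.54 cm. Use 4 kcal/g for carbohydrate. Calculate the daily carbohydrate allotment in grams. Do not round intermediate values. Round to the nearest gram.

341 g/day

Convert to metric: weight = 156 ÷ 2.2 = 70.9091 kg; height = 67 × 2.54 = 170.18 cm.
Mifflin-St Jeor (female): BMR = 10(70.9091) + 6.25(170.18) − 5(36) − 161 = 709.0909 + 1063.625 − 180 − 161 = 1431.7159 kcal/day.
TEE = 1431.7159 × 1.175 = 1682.2662 kcal/day.
With stress factor 1.35: 1682.2662 × 1.35 = 2271.0594 kcal/day.
Carbohydrate energy = 60% × 2271.0594 = 1362.6356 kcal.
Carbohydrate = 1362.6356 ÷ 4 kcal/g = 340.6589 g.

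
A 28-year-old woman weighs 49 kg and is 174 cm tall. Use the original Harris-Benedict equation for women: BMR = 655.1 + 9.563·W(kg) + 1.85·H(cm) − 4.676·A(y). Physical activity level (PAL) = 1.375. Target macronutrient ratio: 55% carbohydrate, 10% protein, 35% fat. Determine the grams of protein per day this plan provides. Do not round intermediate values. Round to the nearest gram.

45 g/day

Harris-Benedict: BMR = 655.1 + 9.563(49) + 1.85(174) − 4.676(28) = 1314.659 kcal/day.
TEE = 1314.659 × 1.375 = 1807.6561 kcal/day.
Protein energy = 10% × 1807.6561 = 180.7656 kcal.
Protein = 180.7656 ÷ 4 kcal/g = 45.1914 g.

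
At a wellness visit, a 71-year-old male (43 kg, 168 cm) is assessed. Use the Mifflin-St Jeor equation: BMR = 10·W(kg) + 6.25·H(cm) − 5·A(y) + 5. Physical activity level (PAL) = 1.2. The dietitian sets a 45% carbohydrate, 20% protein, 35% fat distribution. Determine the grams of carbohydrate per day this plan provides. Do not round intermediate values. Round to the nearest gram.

Mifflin-St Jeor (male): BMR = 10(43) + 6.25(168) − 5(71) + 5 = 430 + 1050 − 355 + 5 = 1130 kcal/day.
TEE = 1130 × 1.2 = 1356 kcal/day.
Carbohydrate energy = 45% × 1356 = 610.2 kcal.
Carbohydrate = 610.2 ÷ 4 kcal/g = 152.55 g.

153 g/day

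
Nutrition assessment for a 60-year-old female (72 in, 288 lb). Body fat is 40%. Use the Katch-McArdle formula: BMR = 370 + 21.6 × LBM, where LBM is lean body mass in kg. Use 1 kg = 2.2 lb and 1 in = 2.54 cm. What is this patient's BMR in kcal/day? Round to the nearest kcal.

2067 kcal/day

Convert to metric: weight = 288 ÷ 2.2 = 130.9091 kg; height = 72 × 2.54 = 182.88 cm.
LBM = 130.9091 × (1 − 0.4) = 78.5455 kg. Katch-McArdle: BMR = 370 + 21.6 × 78.5455 = 2066.5818 kcal/day.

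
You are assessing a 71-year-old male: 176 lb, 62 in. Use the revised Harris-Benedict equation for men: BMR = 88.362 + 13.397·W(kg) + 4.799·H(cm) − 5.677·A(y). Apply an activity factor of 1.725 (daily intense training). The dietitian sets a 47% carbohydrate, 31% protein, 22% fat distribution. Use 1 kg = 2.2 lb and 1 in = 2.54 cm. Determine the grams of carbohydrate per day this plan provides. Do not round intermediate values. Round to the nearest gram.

307 g/day

Convert to metric: weight = 176 ÷ 2.2 = 80 kg; height = 62 × 2.54 = 157.48 cm.
Harris-Benedict: BMR = 88.362 + 13.397(80) + 4.799(157.48) − 5.677(71) = 1512.8015 kcal/day.
TEE = 1512.8015 × 1.725 = 2609.5826 kcal/day.
Carbohydrate energy = 47% × 2609.5826 = 1226.5038 kcal.
Carbohydrate = 1226.5038 ÷ 4 kcal/g = 306.626 g.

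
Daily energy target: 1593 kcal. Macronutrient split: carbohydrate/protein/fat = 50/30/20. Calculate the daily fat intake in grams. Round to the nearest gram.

35 g/day

Fat energy = 20% × 1593 = 318.6 kcal.
At 9 kcal/g: 318.6 ÷ 9 = 35.4 g.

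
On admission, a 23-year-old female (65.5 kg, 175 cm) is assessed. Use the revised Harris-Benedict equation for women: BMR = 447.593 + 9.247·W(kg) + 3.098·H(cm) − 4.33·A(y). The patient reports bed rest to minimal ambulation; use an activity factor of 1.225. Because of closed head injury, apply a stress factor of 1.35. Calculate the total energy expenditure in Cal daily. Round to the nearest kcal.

2474 Cal daily

Harris-Benedict: BMR = 447.593 + 9.247(65.5) + 3.098(175) − 4.33(23) = 1495.8315 kcal/day.
TEE = BMR × activity factor = 1495.8315 × 1.225 = 1832.3936 kcal/day.
Apply stress factor: 1832.3936 × 1.35 = 2473.7313 kcal/day.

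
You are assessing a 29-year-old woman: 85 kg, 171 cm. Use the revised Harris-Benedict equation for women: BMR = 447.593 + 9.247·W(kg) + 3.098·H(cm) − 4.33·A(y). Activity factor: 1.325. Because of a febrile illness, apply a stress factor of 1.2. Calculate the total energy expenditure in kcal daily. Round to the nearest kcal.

Harris-Benedict: BMR = 447.593 + 9.247(85) + 3.098(171) − 4.33(29) = 1637.776 kcal/day.
TEE = BMR × activity factor = 1637.776 × 1.325 = 2170.0532 kcal/day.
Apply stress factor: 2170.0532 × 1.2 = 2604.0638 kcal/day.

2604 kcal daily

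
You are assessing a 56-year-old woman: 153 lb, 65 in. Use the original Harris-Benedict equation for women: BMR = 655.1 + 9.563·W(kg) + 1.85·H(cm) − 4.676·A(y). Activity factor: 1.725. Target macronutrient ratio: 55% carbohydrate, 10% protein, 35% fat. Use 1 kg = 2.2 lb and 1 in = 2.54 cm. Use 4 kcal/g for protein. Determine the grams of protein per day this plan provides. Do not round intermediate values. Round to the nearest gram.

59 g/day

Convert to metric: weight = 153 ÷ 2.2 = 69.5455 kg; height = 65 × 2.54 = 165.1 cm.
Harris-Benedict: BMR = 655.1 + 9.563(69.5455) + 1.85(165.1) − 4.676(56) = 1363.7422 kcal/day.
TEE = 1363.7422 × 1.725 = 2352.4553 kcal/day.
Protein energy = 10% × 2352.4553 = 235.2455 kcal.
Protein = 235.2455 ÷ 4 kcal/g = 58.8114 g.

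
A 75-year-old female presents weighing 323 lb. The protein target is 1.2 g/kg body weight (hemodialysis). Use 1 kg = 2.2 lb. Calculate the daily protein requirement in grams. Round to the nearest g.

176 g/day

Weight in kg = 323 ÷ 2.2 = 146.8182 kg.
Protein = 1.2 g/kg × 146.8182 kg = 176.1818 g/day.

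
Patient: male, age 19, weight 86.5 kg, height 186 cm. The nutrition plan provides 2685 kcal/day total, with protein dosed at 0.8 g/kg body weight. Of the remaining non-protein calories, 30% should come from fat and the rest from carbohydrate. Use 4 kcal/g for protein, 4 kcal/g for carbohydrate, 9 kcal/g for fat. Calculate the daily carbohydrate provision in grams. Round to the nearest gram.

421 g/day

Protein = 0.8 × 86.5 = 69.2 g → 69.2 × 4 = 276.8 kcal.
Non-protein calories = 2685 − 276.8 = 2408.2 kcal.
Fat: 30% × 2408.2 = 722.46 kcal; carbohydrate: 1685.74 kcal.
Carbohydrate: 1685.74 kcal ÷ 4 kcal/g = 421.435 g.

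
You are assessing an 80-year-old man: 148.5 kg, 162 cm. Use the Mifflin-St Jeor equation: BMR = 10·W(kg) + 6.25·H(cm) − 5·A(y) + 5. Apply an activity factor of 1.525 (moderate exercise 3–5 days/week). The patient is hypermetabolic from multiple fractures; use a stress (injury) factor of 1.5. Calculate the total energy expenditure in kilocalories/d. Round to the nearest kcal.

4809 kilocalories/d

Mifflin-St Jeor (male): BMR = 10(148.5) + 6.25(162) − 5(80) + 5 = 1485 + 1012.5 − 400 + 5 = 2102.5 kcal/day.
TEE = BMR × activity factor = 2102.5 × 1.525 = 3206.3125 kcal/day.
Apply stress factor: 3206.3125 × 1.5 = 4809.4688 kcal/day.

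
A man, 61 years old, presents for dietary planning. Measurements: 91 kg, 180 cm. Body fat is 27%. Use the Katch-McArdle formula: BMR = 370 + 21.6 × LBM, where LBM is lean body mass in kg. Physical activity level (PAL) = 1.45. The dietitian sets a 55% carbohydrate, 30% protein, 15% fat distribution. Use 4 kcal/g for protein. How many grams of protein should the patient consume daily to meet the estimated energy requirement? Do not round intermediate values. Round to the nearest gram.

196 g/day

LBM = 91 × (1 − 0.27) = 66.43 kg. Katch-McArdle: BMR = 370 + 21.6 × 66.43 = 1804.888 kcal/day.
TEE = 1804.888 × 1.45 = 2617.0876 kcal/day.
Protein energy = 30% × 2617.0876 = 785.1263 kcal.
Protein = 785.1263 ÷ 4 kcal/g = 196.2816 g.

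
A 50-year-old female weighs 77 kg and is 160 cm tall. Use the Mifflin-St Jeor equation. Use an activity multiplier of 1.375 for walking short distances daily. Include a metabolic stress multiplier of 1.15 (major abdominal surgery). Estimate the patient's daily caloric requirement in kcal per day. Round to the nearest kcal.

2149 kcal per day

Mifflin-St Jeor (female): BMR = 10(77) + 6.25(160) − 5(50) − 161 = 770 + 1000 − 250 − 161 = 1359 kcal/day.
TEE = BMR × activity factor = 1359 × 1.375 = 1868.625 kcal/day.
Apply stress factor: 1868.625 × 1.15 = 2148.9188 kcal/day.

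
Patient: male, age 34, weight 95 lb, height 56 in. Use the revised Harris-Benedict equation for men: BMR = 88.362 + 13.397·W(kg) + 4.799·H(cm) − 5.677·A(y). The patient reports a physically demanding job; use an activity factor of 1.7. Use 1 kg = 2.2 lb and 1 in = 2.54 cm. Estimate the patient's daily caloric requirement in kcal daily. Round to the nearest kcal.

1966 kcal daily

Convert to metric: weight = 95 ÷ 2.2 = 43.1818 kg; height = 56 × 2.54 = 142.24 cm.
Harris-Benedict: BMR = 88.362 + 13.397(43.1818) + 4.799(142.24) − 5.677(34) = 1156.4606 kcal/day.
TEE = BMR × activity factor = 1156.4606 × 1.7 = 1965.983 kcal/day.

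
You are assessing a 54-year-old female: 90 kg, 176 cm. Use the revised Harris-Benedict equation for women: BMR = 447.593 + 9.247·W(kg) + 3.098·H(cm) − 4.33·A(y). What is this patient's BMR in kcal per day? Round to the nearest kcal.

1591 kcal per day

Harris-Benedict: BMR = 447.593 + 9.247(90) + 3.098(176) − 4.33(54) = 1591.251 kcal/day.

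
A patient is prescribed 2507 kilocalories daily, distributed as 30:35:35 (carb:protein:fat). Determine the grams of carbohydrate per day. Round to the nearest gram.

188 g/day

Carbohydrate energy = 30% × 2507 = 752.1 kcal.
At 4 kcal/g: 752.1 ÷ 4 = 188.025 g.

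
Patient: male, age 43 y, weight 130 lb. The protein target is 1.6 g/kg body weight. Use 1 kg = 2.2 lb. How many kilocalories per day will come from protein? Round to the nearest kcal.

Weight in kg = 130 ÷ 2.2 = 59.0909 kg.
Protein = 1.6 g/kg × 59.0909 kg = 94.5455 g/day.
Protein energy = 94.5455 g × 4 kcal/g = 378.1818 kcal/day.

378 kcal/day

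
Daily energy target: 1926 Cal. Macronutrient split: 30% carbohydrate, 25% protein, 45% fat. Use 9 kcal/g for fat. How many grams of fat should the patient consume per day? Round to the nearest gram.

Fat energy = 45% × 1926 = 866.7 kcal.
At 9 kcal/g: 866.7 ÷ 9 = 96.3 g.

96 g/day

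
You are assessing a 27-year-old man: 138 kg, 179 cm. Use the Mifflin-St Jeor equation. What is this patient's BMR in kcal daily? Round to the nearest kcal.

Mifflin-St Jeor (male): BMR = 10(138) + 6.25(179) − 5(27) + 5 = 1380 + 1118.75 − 135 + 5 = 2368.75 kcal/day.

2369 kcal daily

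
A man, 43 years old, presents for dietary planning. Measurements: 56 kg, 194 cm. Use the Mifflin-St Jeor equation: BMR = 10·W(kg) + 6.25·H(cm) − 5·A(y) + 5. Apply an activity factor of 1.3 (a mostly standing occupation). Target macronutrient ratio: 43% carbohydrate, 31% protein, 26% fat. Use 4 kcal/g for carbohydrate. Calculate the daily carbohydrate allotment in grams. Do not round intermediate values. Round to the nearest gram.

218 g/day

Mifflin-St Jeor (male): BMR = 10(56) + 6.25(194) − 5(43) + 5 = 560 + 1212.5 − 215 + 5 = 1562.5 kcal/day.
TEE = 1562.5 × 1.3 = 2031.25 kcal/day.
Carbohydrate energy = 43% × 2031.25 = 873.4375 kcal.
Carbohydrate = 873.4375 ÷ 4 kcal/g = 218.3594 g.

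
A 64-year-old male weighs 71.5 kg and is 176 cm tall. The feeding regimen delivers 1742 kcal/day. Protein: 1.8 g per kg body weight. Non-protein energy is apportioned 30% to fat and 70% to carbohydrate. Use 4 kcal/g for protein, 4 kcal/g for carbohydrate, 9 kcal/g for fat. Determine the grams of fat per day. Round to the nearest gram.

Protein = 1.8 × 71.5 = 128.7 g → 128.7 × 4 = 514.8 kcal.
Non-protein calories = 1742 − 514.8 = 1227.2 kcal.
Fat: 30% × 1227.2 = 368.16 kcal; carbohydrate: 859.04 kcal.
Fat: 368.16 kcal ÷ 9 kcal/g = 40.9067 g.

41 g/day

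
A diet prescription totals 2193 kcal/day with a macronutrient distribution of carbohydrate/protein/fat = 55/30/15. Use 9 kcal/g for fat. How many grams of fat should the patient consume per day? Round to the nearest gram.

37 g/day

Fat energy = 15% × 2193 = 328.95 kcal.
At 9 kcal/g: 328.95 ÷ 9 = 36.55 g.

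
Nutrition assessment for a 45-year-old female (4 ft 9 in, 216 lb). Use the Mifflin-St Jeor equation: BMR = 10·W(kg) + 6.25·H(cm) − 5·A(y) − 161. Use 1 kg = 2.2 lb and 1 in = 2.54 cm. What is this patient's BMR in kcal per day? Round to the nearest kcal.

Convert to metric: weight = 216 ÷ 2.2 = 98.1818 kg; height = (4×12 + 9) × 2.54 = 57 × 2.54 = 144.78 cm.
Mifflin-St Jeor (female): BMR = 10(98.1818) + 6.25(144.78) − 5(45) − 161 = 981.8182 + 904.875 − 225 − 161 = 1500.6932 kcal/day.

1501 kcal per day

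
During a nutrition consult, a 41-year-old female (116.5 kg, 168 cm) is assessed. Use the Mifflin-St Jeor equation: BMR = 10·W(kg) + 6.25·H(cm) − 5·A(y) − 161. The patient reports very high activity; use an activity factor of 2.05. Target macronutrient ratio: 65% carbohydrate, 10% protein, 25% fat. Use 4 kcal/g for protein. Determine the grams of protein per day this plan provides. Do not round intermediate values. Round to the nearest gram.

Mifflin-St Jeor (female): BMR = 10(116.5) + 6.25(168) − 5(41) − 161 = 1165 + 1050 − 205 − 161 = 1849 kcal/day.
TEE = 1849 × 2.05 = 3790.45 kcal/day.
Protein energy = 10% × 3790.45 = 379.045 kcal.
Protein = 379.045 ÷ 4 kcal/g = 94.7613 g.

95 g/day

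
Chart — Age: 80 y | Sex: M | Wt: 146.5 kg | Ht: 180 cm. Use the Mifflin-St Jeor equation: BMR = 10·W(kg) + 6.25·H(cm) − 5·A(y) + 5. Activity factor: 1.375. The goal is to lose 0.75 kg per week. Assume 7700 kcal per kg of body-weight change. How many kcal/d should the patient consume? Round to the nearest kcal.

2193 kcal/d

Mifflin-St Jeor (male): BMR = 10(146.5) + 6.25(180) − 5(80) + 5 = 1465 + 1125 − 400 + 5 = 2195 kcal/day.
TEE = 2195 × 1.375 = 3018.125 kcal/day.
Required daily deficit = 0.75 × 7700 ÷ 7 = 825 kcal/day.
Target intake = 3018.125 − 825 = 2193.125 kcal/day.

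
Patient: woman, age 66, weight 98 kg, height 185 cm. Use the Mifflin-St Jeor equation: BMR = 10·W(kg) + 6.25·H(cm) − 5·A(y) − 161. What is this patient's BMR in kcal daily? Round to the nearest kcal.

Mifflin-St Jeor (female): BMR = 10(98) + 6.25(185) − 5(66) − 161 = 980 + 1156.25 − 330 − 161 = 1645.25 kcal/day.

1645 kcal daily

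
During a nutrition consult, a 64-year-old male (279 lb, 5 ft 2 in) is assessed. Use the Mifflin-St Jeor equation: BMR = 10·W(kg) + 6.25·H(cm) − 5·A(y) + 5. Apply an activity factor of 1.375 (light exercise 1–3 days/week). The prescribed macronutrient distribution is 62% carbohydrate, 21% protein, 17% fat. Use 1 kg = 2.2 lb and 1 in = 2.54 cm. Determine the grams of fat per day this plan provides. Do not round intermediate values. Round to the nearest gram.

50 g/day

Convert to metric: weight = 279 ÷ 2.2 = 126.8182 kg; height = (5×12 + 2) × 2.54 = 62 × 2.54 = 157.48 cm.
Mifflin-St Jeor (male): BMR = 10(126.8182) + 6.25(157.48) − 5(64) + 5 = 1268.1818 + 984.25 − 320 + 5 = 1937.4318 kcal/day.
TEE = 1937.4318 × 1.375 = 2663.9688 kcal/day.
Fat energy = 17% × 2663.9688 = 452.8747 kcal.
Fat = 452.8747 ÷ 9 kcal/g = 50.3194 g.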